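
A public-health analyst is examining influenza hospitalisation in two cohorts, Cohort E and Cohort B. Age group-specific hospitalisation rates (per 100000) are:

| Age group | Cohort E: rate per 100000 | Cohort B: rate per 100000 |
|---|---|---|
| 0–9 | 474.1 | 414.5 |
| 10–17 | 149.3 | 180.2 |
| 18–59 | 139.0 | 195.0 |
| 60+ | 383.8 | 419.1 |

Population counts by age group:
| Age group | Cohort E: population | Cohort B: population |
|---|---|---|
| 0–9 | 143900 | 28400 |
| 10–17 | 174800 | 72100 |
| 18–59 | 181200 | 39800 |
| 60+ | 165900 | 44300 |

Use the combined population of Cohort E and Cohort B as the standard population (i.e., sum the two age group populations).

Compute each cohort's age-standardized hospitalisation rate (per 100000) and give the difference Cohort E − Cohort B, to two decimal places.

-20.17

Combined standard total = 850400; weights = 0.2026, 0.2903, 0.2599, 0.2472.
Cohort E: 0.2026×474.1 + 0.2903×149.3 + 0.2599×139.0 + 0.2472×383.8 = 270.3944 per 100000.
Cohort B: 0.2026×414.5 + 0.2903×180.2 + 0.2599×195.0 + 0.2472×419.1 = 290.5686 per 100000.
Difference = 270.3944 − 290.5686 = -20.1743.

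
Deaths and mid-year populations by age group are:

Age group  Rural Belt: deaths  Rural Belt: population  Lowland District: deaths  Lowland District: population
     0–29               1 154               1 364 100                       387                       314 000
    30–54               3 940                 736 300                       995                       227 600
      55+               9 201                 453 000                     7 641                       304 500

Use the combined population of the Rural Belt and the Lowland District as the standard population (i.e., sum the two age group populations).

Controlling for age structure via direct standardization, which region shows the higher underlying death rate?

Age-specific rates per 1 000 for the Rural Belt: 0.846, 5.351, 20.311.
For the Lowland District: 1.232, 4.372, 25.094.
Combined standard total = 3 399 500; weights = 0.4936, 0.2835, 0.2228.
The Rural Belt: 0.4936×0.846 + 0.2835×5.351 + 0.2228×20.311 = 6.4608 per 1 000.
The Lowland District: 0.4936×1.232 + 0.2835×4.372 + 0.2228×25.094 = 7.4395 per 1 000.

Lowland District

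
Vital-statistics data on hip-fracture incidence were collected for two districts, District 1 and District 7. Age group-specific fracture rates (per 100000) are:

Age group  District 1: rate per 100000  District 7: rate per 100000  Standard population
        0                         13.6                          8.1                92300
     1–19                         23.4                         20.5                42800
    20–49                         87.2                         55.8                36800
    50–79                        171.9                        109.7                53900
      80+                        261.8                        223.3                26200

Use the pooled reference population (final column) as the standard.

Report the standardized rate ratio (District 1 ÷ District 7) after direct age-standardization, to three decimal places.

Standard total = 252000; weights = 0.3663, 0.1698, 0.1460, 0.2139, 0.1040.
District 1: 0.3663×13.6 + 0.1698×23.4 + 0.1460×87.2 + 0.2139×171.9 + 0.1040×261.8 = 85.6759 per 100000.
District 7: 0.3663×8.1 + 0.1698×20.5 + 0.1460×55.8 + 0.2139×109.7 + 0.1040×223.3 = 61.2768 per 100000.
Ratio = 85.6759 ÷ 61.2768 = 1.39818.

1.398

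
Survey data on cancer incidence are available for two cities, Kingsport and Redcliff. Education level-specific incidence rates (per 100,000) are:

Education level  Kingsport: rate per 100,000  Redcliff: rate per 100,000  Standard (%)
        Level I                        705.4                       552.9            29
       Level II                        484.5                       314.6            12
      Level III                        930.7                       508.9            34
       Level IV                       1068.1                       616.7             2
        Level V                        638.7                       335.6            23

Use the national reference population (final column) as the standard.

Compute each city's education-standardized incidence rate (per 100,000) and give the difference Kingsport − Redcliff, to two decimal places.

Standard weights: 0.29, 0.12, 0.34, 0.02, 0.23.
Kingsport: 0.2900×705.4 + 0.1200×484.5 + 0.3400×930.7 + 0.0200×1068.1 + 0.2300×638.7 = 747.4070 per 100,000.
Redcliff: 0.2900×552.9 + 0.1200×314.6 + 0.3400×508.9 + 0.0200×616.7 + 0.2300×335.6 = 460.6410 per 100,000.
Difference = 747.4070 − 460.6410 = 286.7660.

286.77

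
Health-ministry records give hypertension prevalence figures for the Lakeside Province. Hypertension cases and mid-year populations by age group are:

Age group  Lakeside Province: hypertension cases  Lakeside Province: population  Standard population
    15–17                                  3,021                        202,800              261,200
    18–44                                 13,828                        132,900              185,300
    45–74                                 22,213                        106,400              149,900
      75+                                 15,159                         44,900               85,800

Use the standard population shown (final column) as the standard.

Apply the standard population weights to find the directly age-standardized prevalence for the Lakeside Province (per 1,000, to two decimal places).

122.30

Age-specific rates per 1,000 for the Lakeside Province: 14.896, 104.048, 208.769, 337.617.
Standard total = 682,200; weights = 0.3829, 0.2716, 0.2197, 0.1258.
Standardized rate: 0.3829×14.896 + 0.2716×104.048 + 0.2197×208.769 + 0.1258×337.617 = 122.3000 per 1,000.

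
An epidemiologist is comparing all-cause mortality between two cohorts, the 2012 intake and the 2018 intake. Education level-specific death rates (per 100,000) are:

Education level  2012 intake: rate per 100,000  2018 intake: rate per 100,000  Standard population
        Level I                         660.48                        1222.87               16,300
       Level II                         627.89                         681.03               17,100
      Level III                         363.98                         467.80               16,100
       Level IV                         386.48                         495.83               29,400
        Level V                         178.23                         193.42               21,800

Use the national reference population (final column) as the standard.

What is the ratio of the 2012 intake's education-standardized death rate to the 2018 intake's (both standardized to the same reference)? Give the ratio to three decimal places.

Standard total = 100,700; weights = 0.1619, 0.1698, 0.1599, 0.2920, 0.2165.
The 2012 intake: 0.1619×660.48 + 0.1698×627.89 + 0.1599×363.98 + 0.2920×386.48 + 0.2165×178.23 = 423.1455 per 100,000.
The 2018 intake: 0.1619×1222.87 + 0.1698×681.03 + 0.1599×467.80 + 0.2920×495.83 + 0.2165×193.42 = 575.0142 per 100,000.
Ratio = 423.1455 ÷ 575.0142 = 0.73589.

0.736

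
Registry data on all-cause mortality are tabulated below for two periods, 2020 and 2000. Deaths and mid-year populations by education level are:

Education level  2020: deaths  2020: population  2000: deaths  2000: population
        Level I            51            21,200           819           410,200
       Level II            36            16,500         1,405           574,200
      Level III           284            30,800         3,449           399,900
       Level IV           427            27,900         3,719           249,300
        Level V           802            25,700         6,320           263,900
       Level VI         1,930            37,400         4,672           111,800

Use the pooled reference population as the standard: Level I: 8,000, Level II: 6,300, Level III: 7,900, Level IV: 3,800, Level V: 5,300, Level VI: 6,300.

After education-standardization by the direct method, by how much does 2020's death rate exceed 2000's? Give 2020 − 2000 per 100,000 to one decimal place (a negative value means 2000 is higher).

287.5

Education-specific rates per 100,000 for 2020: 240.57, 218.18, 922.08, 1530.47, 3120.62, 5160.43.
For 2000: 199.66, 244.69, 862.47, 1491.78, 2394.85, 4178.89.
Standard total = 37,600; weights = 0.2128, 0.1676, 0.2101, 0.1011, 0.1410, 0.1676.
2020: 0.2128×240.57 + 0.1676×218.18 + 0.2101×922.08 + 0.1011×1530.47 + 0.1410×3120.62 + 0.1676×5160.43 = 1740.6717 per 100,000.
2000: 0.2128×199.66 + 0.1676×244.69 + 0.2101×862.47 + 0.1011×1491.78 + 0.1410×2394.85 + 0.1676×4178.89 = 1453.2111 per 100,000.
Difference = 1740.6717 − 1453.2111 = 287.4606.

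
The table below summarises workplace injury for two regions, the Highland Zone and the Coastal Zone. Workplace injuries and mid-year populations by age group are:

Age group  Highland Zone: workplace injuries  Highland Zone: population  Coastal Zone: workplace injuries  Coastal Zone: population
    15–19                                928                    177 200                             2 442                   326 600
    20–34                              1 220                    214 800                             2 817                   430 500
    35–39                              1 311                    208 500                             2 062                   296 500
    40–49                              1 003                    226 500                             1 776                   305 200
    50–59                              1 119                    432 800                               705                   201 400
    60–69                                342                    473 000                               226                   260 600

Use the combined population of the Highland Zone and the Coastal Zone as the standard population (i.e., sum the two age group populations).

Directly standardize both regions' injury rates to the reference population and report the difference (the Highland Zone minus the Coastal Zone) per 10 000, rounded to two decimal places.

Age-specific rates per 10 000 for the Highland Zone: 52.37, 56.80, 62.88, 44.28, 25.85, 7.23.
For the Coastal Zone: 74.77, 65.44, 69.54, 58.19, 35.00, 8.67.
Combined standard total = 3 553 600; weights = 0.1418, 0.1816, 0.1421, 0.1496, 0.1785, 0.2064.
The Highland Zone: 0.1418×52.37 + 0.1816×56.80 + 0.1421×62.88 + 0.1496×44.28 + 0.1785×25.85 + 0.2064×7.23 = 39.4065 per 10 000.
The Coastal Zone: 0.1418×74.77 + 0.1816×65.44 + 0.1421×69.54 + 0.1496×58.19 + 0.1785×35.00 + 0.2064×8.67 = 49.1100 per 10 000.
Difference = 39.4065 − 49.1100 = -9.7035.

-9.70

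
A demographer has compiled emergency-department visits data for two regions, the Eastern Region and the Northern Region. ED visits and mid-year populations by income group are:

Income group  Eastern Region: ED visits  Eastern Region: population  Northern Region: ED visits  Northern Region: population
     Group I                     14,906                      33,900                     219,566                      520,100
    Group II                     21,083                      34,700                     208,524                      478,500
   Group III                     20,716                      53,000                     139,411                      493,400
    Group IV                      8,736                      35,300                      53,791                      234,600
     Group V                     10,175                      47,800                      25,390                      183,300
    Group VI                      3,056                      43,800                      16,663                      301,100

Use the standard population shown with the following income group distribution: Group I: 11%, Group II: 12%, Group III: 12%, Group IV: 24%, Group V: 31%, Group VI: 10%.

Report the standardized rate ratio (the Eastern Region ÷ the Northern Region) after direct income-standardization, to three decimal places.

1.273

Income-specific rates per 1,000 for the Eastern Region: 439.705, 607.579, 390.868, 247.479, 212.866, 69.772.
For the Northern Region: 422.161, 435.787, 282.552, 229.288, 138.516, 55.340.
Standard weights: 0.11, 0.12, 0.12, 0.24, 0.31, 0.10.
The Eastern Region: 0.1100×439.705 + 0.1200×607.579 + 0.1200×390.868 + 0.2400×247.479 + 0.3100×212.866 + 0.1000×69.772 = 300.5418 per 1,000.
The Northern Region: 0.1100×422.161 + 0.1200×435.787 + 0.1200×282.552 + 0.2400×229.288 + 0.3100×138.516 + 0.1000×55.340 = 236.1415 per 1,000.
Ratio = 300.5418 ÷ 236.1415 = 1.27272.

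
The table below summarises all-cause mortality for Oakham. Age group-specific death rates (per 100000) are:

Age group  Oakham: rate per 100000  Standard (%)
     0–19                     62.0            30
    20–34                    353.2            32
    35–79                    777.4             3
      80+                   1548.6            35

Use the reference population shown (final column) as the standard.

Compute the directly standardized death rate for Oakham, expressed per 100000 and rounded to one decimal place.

697.0

Standard weights: 0.30, 0.32, 0.03, 0.35.
Standardized rate: 0.3000×62.0 + 0.3200×353.2 + 0.0300×777.4 + 0.3500×1548.6 = 696.9560 per 100000.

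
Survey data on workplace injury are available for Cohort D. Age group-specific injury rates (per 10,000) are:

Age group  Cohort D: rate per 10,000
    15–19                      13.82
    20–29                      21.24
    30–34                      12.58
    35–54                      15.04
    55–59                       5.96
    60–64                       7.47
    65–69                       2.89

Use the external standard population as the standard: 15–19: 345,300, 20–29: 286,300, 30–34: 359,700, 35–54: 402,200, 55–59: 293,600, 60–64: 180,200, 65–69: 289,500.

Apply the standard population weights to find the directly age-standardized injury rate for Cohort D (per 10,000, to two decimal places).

Standard total = 2,156,800; weights = 0.1601, 0.1327, 0.1668, 0.1865, 0.1361, 0.0835, 0.1342.
Standardized rate: 0.1601×13.82 + 0.1327×21.24 + 0.1668×12.58 + 0.1865×15.04 + 0.1361×5.96 + 0.0835×7.47 + 0.1342×2.89 = 11.7581 per 10,000.

11.76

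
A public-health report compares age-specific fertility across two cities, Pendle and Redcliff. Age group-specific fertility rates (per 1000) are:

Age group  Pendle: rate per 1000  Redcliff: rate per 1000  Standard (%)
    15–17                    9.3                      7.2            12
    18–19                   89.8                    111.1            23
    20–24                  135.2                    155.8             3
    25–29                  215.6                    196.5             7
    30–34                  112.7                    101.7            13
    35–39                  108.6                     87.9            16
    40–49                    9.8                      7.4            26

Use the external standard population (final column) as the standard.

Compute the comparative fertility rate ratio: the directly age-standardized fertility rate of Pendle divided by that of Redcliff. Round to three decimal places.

1.019

Standard weights: 0.12, 0.23, 0.03, 0.07, 0.13, 0.16, 0.26.
Pendle: 0.1200×9.3 + 0.2300×89.8 + 0.0300×135.2 + 0.0700×215.6 + 0.1300×112.7 + 0.1600×108.6 + 0.2600×9.8 = 75.4930 per 1000.
Redcliff: 0.1200×7.2 + 0.2300×111.1 + 0.0300×155.8 + 0.0700×196.5 + 0.1300×101.7 + 0.1600×87.9 + 0.2600×7.4 = 74.0550 per 1000.
Ratio = 75.4930 ÷ 74.0550 = 1.01942.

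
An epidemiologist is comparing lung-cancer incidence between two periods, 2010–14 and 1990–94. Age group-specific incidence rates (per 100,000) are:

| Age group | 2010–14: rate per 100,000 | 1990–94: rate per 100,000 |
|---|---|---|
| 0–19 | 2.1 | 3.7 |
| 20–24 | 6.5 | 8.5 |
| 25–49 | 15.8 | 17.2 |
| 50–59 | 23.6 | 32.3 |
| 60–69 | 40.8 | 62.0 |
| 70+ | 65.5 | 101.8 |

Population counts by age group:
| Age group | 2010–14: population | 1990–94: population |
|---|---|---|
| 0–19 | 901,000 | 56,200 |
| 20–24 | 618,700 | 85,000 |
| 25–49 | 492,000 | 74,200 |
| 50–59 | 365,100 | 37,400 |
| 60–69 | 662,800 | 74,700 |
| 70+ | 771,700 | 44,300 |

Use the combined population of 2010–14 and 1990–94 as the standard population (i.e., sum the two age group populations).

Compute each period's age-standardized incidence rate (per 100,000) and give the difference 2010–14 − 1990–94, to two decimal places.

-12.55

Combined standard total = 4,183,100; weights = 0.2288, 0.1682, 0.1354, 0.0962, 0.1763, 0.1951.
2010–14: 0.2288×2.1 + 0.1682×6.5 + 0.1354×15.8 + 0.0962×23.6 + 0.1763×40.8 + 0.1951×65.5 = 25.9537 per 100,000.
1990–94: 0.2288×3.7 + 0.1682×8.5 + 0.1354×17.2 + 0.0962×32.3 + 0.1763×62.0 + 0.1951×101.8 = 38.5017 per 100,000.
Difference = 25.9537 − 38.5017 = -12.5479.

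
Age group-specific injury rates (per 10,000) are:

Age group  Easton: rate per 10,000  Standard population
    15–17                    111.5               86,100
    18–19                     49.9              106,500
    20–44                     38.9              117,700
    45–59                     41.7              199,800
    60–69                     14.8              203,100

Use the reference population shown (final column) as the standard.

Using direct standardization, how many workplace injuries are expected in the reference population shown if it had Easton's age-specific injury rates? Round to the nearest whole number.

Expected workplace injuries = Σ (standard pop × age-specific rate ÷ 10,000)
= 86,100×111.5/10,000 + 106,500×49.9/10,000 + 117,700×38.9/10,000 + 199,800×41.7/10,000 + 203,100×14.8/10,000
= 960.01 + 531.43 + 457.85 + 833.17 + 300.59 = 3083.06.

3083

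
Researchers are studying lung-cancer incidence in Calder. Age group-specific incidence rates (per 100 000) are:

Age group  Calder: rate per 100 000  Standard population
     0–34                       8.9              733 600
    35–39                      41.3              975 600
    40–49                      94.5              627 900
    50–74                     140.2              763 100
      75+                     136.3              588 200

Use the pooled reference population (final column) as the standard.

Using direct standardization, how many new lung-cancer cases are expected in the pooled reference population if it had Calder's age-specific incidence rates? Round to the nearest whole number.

Expected new lung-cancer cases = Σ (standard pop × age-specific rate ÷ 100 000)
= 733 600×8.9/100 000 + 975 600×41.3/100 000 + 627 900×94.5/100 000 + 763 100×140.2/100 000 + 588 200×136.3/100 000
= 65.29 + 402.92 + 593.37 + 1069.87 + 801.72 = 2933.16.

2933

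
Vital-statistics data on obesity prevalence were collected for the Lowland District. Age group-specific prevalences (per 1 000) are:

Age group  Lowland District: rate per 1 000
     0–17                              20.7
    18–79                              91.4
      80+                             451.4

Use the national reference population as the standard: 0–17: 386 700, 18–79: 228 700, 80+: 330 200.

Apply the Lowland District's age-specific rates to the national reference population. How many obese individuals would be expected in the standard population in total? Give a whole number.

177960

Expected obese individuals = Σ (standard pop × age-specific rate ÷ 1 000)
= 386 700×20.7/1 000 + 228 700×91.4/1 000 + 330 200×451.4/1 000
= 8004.69 + 20903.18 + 149052.28 = 177960.15.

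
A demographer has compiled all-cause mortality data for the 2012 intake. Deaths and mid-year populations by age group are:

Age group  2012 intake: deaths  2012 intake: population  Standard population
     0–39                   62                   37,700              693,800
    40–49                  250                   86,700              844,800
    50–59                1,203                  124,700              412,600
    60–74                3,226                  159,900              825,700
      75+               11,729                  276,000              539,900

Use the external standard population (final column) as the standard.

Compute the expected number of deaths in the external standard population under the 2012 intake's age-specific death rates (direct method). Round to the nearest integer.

Age-specific rates per 100,000 for the 2012 intake: 164.46, 288.35, 964.72, 2017.51, 4249.64.
Expected deaths = Σ (standard pop × age-specific rate ÷ 100,000)
= 693,800×164.46/100,000 + 844,800×288.35/100,000 + 412,600×964.72/100,000 + 825,700×2017.51/100,000 + 539,900×4249.64/100,000
= 1141.00 + 2435.99 + 3980.42 + 16658.59 + 22943.79 = 47159.78.

47160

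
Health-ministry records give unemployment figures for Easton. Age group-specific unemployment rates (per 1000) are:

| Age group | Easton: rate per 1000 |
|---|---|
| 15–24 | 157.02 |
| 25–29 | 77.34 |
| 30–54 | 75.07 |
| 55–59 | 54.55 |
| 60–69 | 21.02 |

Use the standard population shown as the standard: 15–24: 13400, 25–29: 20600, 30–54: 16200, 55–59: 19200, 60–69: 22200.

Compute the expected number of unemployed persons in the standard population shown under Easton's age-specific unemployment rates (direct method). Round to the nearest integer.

Expected unemployed persons = Σ (standard pop × age-specific rate ÷ 1000)
= 13400×157.02/1000 + 20600×77.34/1000 + 16200×75.07/1000 + 19200×54.55/1000 + 22200×21.02/1000
= 2104.07 + 1593.20 + 1216.13 + 1047.36 + 466.64 = 6427.41.

6427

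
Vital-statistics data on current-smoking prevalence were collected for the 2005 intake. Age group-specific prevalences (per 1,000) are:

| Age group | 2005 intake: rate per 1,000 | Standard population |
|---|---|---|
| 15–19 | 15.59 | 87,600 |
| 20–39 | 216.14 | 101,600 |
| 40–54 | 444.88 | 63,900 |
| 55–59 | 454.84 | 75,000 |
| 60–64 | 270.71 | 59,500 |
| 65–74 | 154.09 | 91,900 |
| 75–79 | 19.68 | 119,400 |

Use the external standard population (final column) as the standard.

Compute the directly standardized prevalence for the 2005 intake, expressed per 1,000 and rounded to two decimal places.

Standard total = 598,900; weights = 0.1463, 0.1696, 0.1067, 0.1252, 0.0993, 0.1534, 0.1994.
Standardized rate: 0.1463×15.59 + 0.1696×216.14 + 0.1067×444.88 + 0.1252×454.84 + 0.0993×270.71 + 0.1534×154.09 + 0.1994×19.68 = 197.8364 per 1,000.

197.84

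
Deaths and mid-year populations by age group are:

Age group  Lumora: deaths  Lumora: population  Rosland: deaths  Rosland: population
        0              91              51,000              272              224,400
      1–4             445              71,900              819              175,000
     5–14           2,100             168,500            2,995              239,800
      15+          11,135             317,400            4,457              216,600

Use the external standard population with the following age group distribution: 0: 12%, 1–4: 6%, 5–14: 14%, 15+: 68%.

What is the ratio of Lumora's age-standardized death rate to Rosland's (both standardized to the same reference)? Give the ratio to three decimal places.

Age-specific rates per 1,000 for Lumora: 1.784, 6.189, 12.463, 35.082.
For Rosland: 1.212, 4.680, 12.490, 20.577.
Standard weights: 0.12, 0.06, 0.14, 0.68.
Lumora: 0.1200×1.784 + 0.0600×6.189 + 0.1400×12.463 + 0.6800×35.082 = 26.1860 per 1,000.
Rosland: 0.1200×1.212 + 0.0600×4.680 + 0.1400×12.490 + 0.6800×20.577 = 16.1672 per 1,000.
Ratio = 26.1860 ÷ 16.1672 = 1.61970.

1.620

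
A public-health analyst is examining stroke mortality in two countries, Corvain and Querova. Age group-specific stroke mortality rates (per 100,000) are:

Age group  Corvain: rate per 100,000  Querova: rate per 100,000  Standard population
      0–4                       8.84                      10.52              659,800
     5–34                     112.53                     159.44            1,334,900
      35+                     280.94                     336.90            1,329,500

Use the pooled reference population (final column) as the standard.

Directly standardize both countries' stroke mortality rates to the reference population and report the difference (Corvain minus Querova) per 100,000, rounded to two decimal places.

Standard total = 3,324,200; weights = 0.1985, 0.4016, 0.3999.
Corvain: 0.1985×8.84 + 0.4016×112.53 + 0.3999×280.94 = 159.3041 per 100,000.
Querova: 0.1985×10.52 + 0.4016×159.44 + 0.3999×336.90 = 200.8562 per 100,000.
Difference = 159.3041 − 200.8562 = -41.5521.

-41.55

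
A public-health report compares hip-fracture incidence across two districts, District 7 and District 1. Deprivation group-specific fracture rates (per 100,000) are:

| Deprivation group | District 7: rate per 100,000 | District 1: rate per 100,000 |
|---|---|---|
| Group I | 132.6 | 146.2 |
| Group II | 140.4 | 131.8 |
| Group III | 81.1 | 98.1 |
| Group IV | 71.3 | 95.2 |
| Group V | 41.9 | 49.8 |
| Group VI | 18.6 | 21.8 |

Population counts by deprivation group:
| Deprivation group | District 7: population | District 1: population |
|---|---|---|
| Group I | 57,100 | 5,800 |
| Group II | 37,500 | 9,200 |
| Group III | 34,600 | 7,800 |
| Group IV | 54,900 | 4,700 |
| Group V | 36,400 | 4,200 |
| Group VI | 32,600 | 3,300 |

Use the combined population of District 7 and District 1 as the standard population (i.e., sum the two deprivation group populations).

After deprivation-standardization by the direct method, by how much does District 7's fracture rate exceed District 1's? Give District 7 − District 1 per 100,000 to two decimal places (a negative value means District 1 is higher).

-10.53

Combined standard total = 288,100; weights = 0.2183, 0.1621, 0.1472, 0.2069, 0.1409, 0.1246.
District 7: 0.2183×132.6 + 0.1621×140.4 + 0.1472×81.1 + 0.2069×71.3 + 0.1409×41.9 + 0.1246×18.6 = 86.6165 per 100,000.
District 1: 0.2183×146.2 + 0.1621×131.8 + 0.1472×98.1 + 0.2069×95.2 + 0.1409×49.8 + 0.1246×21.8 = 97.1499 per 100,000.
Difference = 86.6165 − 97.1499 = -10.5334.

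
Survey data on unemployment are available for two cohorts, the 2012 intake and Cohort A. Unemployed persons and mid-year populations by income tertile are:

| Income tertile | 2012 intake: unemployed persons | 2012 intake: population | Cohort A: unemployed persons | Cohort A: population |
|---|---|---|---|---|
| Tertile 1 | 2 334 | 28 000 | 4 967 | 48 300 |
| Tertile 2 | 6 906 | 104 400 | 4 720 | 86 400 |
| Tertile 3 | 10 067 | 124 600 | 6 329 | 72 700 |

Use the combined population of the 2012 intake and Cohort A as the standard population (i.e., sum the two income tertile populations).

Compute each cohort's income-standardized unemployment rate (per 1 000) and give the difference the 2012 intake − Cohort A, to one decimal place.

-1.1

Income-specific rates per 1 000 for the 2012 intake: 83.357, 66.149, 80.795.
For Cohort A: 102.836, 54.630, 87.056.
Combined standard total = 464 400; weights = 0.1643, 0.4109, 0.4248.
The 2012 intake: 0.1643×83.357 + 0.4109×66.149 + 0.4248×80.795 = 75.1986 per 1 000.
Cohort A: 0.1643×102.836 + 0.4109×54.630 + 0.4248×87.056 = 76.3264 per 1 000.
Difference = 75.1986 − 76.3264 = -1.1278.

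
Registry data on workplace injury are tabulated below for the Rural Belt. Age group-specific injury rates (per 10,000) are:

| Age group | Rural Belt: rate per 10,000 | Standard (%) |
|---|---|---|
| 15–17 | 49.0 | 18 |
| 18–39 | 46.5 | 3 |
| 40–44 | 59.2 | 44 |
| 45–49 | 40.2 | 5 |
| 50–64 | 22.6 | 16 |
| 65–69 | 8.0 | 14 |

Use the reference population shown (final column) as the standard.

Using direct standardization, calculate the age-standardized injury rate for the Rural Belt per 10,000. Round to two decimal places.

43.01

Standard weights: 0.18, 0.03, 0.44, 0.05, 0.16, 0.14.
Standardized rate: 0.1800×49.0 + 0.0300×46.5 + 0.4400×59.2 + 0.0500×40.2 + 0.1600×22.6 + 0.1400×8.0 = 43.0090 per 10,000.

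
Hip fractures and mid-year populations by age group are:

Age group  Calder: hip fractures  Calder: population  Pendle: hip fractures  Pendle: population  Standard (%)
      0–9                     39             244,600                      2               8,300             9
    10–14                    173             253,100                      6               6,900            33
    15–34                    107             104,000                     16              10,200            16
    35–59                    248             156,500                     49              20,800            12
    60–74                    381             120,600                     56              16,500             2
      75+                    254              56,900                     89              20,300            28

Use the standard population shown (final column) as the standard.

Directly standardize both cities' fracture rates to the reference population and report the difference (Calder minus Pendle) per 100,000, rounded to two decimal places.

Age-specific rates per 100,000 for Calder: 15.94, 68.35, 102.88, 158.47, 315.92, 446.40.
For Pendle: 24.10, 86.96, 156.86, 235.58, 339.39, 438.42.
Standard weights: 0.09, 0.33, 0.16, 0.12, 0.02, 0.28.
Calder: 0.0900×15.94 + 0.3300×68.35 + 0.1600×102.88 + 0.1200×158.47 + 0.0200×315.92 + 0.2800×446.40 = 190.7784 per 100,000.
Pendle: 0.0900×24.10 + 0.3300×86.96 + 0.1600×156.86 + 0.1200×235.58 + 0.0200×339.39 + 0.2800×438.42 = 213.7781 per 100,000.
Difference = 190.7784 − 213.7781 = -22.9997.

-23.00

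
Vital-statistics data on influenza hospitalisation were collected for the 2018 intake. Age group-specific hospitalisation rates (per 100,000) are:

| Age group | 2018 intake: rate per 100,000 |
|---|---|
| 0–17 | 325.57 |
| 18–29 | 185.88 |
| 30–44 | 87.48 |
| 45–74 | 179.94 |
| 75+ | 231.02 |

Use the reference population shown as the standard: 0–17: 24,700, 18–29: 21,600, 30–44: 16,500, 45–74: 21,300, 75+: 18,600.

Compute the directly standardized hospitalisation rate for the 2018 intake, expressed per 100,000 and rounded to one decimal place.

210.6

Standard total = 102,700; weights = 0.2405, 0.2103, 0.1607, 0.2074, 0.1811.
Standardized rate: 0.2405×325.57 + 0.2103×185.88 + 0.1607×87.48 + 0.2074×179.94 + 0.1811×231.02 = 210.6105 per 100,000.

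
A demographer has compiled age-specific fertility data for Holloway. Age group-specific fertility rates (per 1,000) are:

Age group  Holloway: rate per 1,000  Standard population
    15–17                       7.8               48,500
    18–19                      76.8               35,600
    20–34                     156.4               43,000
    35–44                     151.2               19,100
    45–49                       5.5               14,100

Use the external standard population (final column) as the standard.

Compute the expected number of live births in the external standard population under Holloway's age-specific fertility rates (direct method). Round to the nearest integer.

12803

Expected live births = Σ (standard pop × age-specific rate ÷ 1,000)
= 48,500×7.8/1,000 + 35,600×76.8/1,000 + 43,000×156.4/1,000 + 19,100×151.2/1,000 + 14,100×5.5/1,000
= 378.30 + 2734.08 + 6725.20 + 2887.92 + 77.55 = 12803.05.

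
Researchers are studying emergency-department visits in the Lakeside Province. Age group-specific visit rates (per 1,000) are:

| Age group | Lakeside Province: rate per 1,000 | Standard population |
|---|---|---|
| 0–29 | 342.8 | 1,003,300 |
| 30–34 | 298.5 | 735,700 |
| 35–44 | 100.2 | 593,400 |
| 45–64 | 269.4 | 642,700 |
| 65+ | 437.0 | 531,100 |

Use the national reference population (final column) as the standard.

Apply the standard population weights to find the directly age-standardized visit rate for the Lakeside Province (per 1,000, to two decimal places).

293.26

Standard total = 3,506,200; weights = 0.2862, 0.2098, 0.1692, 0.1833, 0.1515.
Standardized rate: 0.2862×342.8 + 0.2098×298.5 + 0.1692×100.2 + 0.1833×269.4 + 0.1515×437.0 = 293.2606 per 1,000.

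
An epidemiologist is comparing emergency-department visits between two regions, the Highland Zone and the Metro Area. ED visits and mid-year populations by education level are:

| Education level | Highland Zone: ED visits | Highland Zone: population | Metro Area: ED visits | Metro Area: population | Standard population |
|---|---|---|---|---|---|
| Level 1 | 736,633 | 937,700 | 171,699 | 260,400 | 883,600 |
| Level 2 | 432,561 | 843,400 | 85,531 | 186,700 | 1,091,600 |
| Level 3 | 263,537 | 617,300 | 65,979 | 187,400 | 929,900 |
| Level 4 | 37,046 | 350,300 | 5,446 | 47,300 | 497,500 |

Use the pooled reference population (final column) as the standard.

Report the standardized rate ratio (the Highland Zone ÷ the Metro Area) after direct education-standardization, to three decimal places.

1.161

Education-specific rates per 1,000 for the Highland Zone: 785.574, 512.878, 426.919, 105.755.
For the Metro Area: 659.366, 458.120, 352.076, 115.137.
Standard total = 3,402,600; weights = 0.2597, 0.3208, 0.2733, 0.1462.
The Highland Zone: 0.2597×785.574 + 0.3208×512.878 + 0.2733×426.919 + 0.1462×105.755 = 500.6747 per 1,000.
The Metro Area: 0.2597×659.366 + 0.3208×458.120 + 0.2733×352.076 + 0.1462×115.137 = 431.2514 per 1,000.
Ratio = 500.6747 ÷ 431.2514 = 1.16098.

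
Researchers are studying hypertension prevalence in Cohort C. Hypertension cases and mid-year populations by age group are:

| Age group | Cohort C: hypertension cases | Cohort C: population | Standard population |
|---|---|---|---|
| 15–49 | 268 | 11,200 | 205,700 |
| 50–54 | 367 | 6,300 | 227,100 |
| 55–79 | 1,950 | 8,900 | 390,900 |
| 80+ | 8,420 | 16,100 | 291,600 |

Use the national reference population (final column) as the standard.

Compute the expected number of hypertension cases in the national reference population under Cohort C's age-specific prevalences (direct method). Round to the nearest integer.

256300

Age-specific rates per 1,000 for Cohort C: 23.929, 58.254, 219.101, 522.981.
Expected hypertension cases = Σ (standard pop × age-specific rate ÷ 1,000)
= 205,700×23.929/1,000 + 227,100×58.254/1,000 + 390,900×219.101/1,000 + 291,600×522.981/1,000
= 4922.11 + 13229.48 + 85646.63 + 152501.37 = 256299.58.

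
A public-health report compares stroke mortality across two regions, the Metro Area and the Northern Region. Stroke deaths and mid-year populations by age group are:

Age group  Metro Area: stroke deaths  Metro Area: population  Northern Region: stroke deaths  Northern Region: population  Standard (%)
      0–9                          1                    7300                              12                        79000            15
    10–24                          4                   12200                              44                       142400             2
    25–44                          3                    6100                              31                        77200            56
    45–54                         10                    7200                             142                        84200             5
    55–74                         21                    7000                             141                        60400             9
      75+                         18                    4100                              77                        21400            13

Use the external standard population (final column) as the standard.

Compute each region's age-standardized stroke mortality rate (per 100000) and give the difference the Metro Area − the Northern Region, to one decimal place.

Age-specific rates per 100000 for the Metro Area: 13.70, 32.79, 49.18, 138.89, 300.00, 439.02.
For the Northern Region: 15.19, 30.90, 40.16, 168.65, 233.44, 359.81.
Standard weights: 0.15, 0.02, 0.56, 0.05, 0.09, 0.13.
The Metro Area: 0.1500×13.70 + 0.0200×32.79 + 0.5600×49.18 + 0.0500×138.89 + 0.0900×300.00 + 0.1300×439.02 = 121.2691 per 100000.
The Northern Region: 0.1500×15.19 + 0.0200×30.90 + 0.5600×40.16 + 0.0500×168.65 + 0.0900×233.44 + 0.1300×359.81 = 101.6014 per 100000.
Difference = 121.2691 − 101.6014 = 19.6677.

19.7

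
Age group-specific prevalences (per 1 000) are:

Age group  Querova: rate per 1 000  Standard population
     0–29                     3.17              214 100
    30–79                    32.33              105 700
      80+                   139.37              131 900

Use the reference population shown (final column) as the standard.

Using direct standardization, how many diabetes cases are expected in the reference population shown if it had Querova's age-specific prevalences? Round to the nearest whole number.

Expected diabetes cases = Σ (standard pop × age-specific rate ÷ 1 000)
= 214 100×3.17/1 000 + 105 700×32.33/1 000 + 131 900×139.37/1 000
= 678.70 + 3417.28 + 18382.90 = 22478.88.

22479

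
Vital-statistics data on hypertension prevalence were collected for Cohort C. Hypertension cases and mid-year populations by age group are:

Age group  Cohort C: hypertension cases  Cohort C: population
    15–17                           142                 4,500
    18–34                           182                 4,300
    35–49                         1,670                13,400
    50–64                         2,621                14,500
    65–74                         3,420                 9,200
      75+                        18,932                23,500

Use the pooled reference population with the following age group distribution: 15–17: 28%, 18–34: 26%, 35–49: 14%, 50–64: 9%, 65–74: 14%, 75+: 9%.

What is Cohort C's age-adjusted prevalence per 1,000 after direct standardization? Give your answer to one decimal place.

178.1

Age-specific rates per 1,000 for Cohort C: 31.556, 42.326, 124.627, 180.759, 371.739, 805.617.
Standard weights: 0.28, 0.26, 0.14, 0.09, 0.14, 0.09.
Standardized rate: 0.2800×31.556 + 0.2600×42.326 + 0.1400×124.627 + 0.0900×180.759 + 0.1400×371.739 + 0.0900×805.617 = 178.1053 per 1,000.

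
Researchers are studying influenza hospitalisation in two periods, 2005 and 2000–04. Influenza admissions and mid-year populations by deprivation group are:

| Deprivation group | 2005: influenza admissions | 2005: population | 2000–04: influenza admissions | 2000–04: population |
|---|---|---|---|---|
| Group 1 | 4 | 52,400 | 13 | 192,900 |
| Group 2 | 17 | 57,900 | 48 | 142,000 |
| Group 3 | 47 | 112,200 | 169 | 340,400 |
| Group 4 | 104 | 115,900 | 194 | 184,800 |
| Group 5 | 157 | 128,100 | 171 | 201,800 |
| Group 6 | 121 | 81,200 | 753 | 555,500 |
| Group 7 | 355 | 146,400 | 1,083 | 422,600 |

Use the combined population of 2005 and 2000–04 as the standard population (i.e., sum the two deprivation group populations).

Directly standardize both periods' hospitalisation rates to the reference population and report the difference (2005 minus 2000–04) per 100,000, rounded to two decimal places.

1.62

Deprivation-specific rates per 100,000 for 2005: 7.63, 29.36, 41.89, 89.73, 122.56, 149.01, 242.49.
For 2000–04: 6.74, 33.80, 49.65, 104.98, 84.74, 135.55, 256.27.
Combined standard total = 2,734,100; weights = 0.0897, 0.0731, 0.1655, 0.1100, 0.1207, 0.2329, 0.2081.
2005: 0.0897×7.63 + 0.0731×29.36 + 0.1655×41.89 + 0.1100×89.73 + 0.1207×122.56 + 0.2329×149.01 + 0.2081×242.49 = 119.5891 per 100,000.
2000–04: 0.0897×6.74 + 0.0731×33.80 + 0.1655×49.65 + 0.1100×104.98 + 0.1207×84.74 + 0.2329×135.55 + 0.2081×256.27 = 117.9648 per 100,000.
Difference = 119.5891 − 117.9648 = 1.6243.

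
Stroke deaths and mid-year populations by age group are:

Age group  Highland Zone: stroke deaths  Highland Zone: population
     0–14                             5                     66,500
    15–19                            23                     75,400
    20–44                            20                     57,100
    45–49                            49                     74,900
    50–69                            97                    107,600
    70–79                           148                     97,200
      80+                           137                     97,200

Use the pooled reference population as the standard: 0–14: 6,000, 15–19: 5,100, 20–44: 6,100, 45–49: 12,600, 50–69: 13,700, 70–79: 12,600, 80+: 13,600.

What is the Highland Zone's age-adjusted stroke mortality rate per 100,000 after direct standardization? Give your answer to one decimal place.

90.5

Age-specific rates per 100,000 for the Highland Zone: 7.52, 30.50, 35.03, 65.42, 90.15, 152.26, 140.95.
Standard total = 69,700; weights = 0.0861, 0.0732, 0.0875, 0.1808, 0.1966, 0.1808, 0.1951.
Standardized rate: 0.0861×7.52 + 0.0732×30.50 + 0.0875×35.03 + 0.1808×65.42 + 0.1966×90.15 + 0.1808×152.26 + 0.1951×140.95 = 90.5175 per 100,000.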